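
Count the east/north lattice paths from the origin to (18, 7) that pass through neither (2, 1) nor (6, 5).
Number of paths = 233929

Inclusion–exclusion. Total paths: C(25, 18) = 480700. Through P₁: C(3, 2)·C(22, 16) = 223839. Through P₂: C(11, 6)·C(14, 12) = 42042. Since P₁ is strictly southwest of P₂, a monotone path through both must visit P₁ then P₂; paths through both = C(3, 2)·C(8, 4)·C(14, 12) = 19110. Avoid both = 480700 − 223839 − 42042 + 19110 = 233929.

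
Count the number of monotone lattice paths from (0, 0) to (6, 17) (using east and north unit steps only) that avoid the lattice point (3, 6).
Number of paths = 70371

Total paths from (0, 0) to (6, 17): C(23, 6) = 100947. Paths through (3, 6): (paths (0, 0) → (3, 6)) × (paths (3, 6) → (6, 17)) = C(9, 3) · C(14, 3) = 84 · 364 = 30576. Avoidance count = 100947 − 30576 = 70371.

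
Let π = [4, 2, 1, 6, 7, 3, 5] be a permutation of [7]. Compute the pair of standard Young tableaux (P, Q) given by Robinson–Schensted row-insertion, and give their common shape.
P = [1, 3, 5] / [2, 6, 7] / [4];  Q = [1, 4, 5] / [2, 6, 7] / [3];  common shape = (3, 3, 1)

Row-insert the values π_1, π_2, … into P one at a time, bumping the leftmost entry strictly greater than the inserted value down to the next row. The recording tableau Q records, in position (i, j), the step at which that cell was added to P.
  Insert 4 (step 1): P = [4];  Q = [1]
  Insert 2 (step 2): P = [2] / [4];  Q = [1] / [2]
  Insert 1 (step 3): P = [1] / [2] / [4];  Q = [1] / [2] / [3]
  Insert 6 (step 4): P = [1, 6] / [2] / [4];  Q = [1, 4] / [2] / [3]
  Insert 7 (step 5): P = [1, 6, 7] / [2] / [4];  Q = [1, 4, 5] / [2] / [3]
  Insert 3 (step 6): P = [1, 3, 7] / [2, 6] / [4];  Q = [1, 4, 5] / [2, 6] / [3]
  Insert 5 (step 7): P = [1, 3, 5] / [2, 6, 7] / [4];  Q = [1, 4, 5] / [2, 6, 7] / [3]
Final shape: (3, 3, 1).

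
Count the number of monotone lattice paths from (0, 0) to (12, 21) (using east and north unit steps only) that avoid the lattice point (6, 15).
Number of paths = 304677384

Total paths from (0, 0) to (12, 21): C(33, 12) = 354817320. Paths through (6, 15): (paths (0, 0) → (6, 15)) × (paths (6, 15) → (12, 21)) = C(21, 6) · C(12, 6) = 54264 · 924 = 50139936. Avoidance count = 354817320 − 50139936 = 304677384.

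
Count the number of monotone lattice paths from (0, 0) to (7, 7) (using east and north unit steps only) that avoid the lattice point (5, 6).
Number of paths = 2046

Total paths from (0, 0) to (7, 7): C(14, 7) = 3432. Paths through (5, 6): (paths (0, 0) → (5, 6)) × (paths (5, 6) → (7, 7)) = C(11, 5) · C(3, 2) = 462 · 3 = 1386. Avoidance count = 3432 − 1386 = 2046.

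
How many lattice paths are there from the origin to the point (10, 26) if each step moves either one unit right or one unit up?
Number of paths = 254186856

A monotone lattice path from (0, 0) to (10, 26) consists of 10 east steps and 26 north steps in some order, so it is determined by which 10 of the 36 steps are east. The count is C(36, 10) = 254186856.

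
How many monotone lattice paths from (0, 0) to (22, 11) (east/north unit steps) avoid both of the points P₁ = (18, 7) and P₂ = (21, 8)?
Number of paths = 150410340

Inclusion–exclusion. Total paths: C(33, 22) = 193536720. Through P₁: C(25, 18)·C(8, 4) = 33649000. Through P₂: C(29, 21)·C(4, 1) = 17168580. Since P₁ is strictly southwest of P₂, a monotone path through both must visit P₁ then P₂; paths through both = C(25, 18)·C(4, 3)·C(4, 1) = 7691200. Avoid both = 193536720 − 33649000 − 17168580 + 7691200 = 150410340.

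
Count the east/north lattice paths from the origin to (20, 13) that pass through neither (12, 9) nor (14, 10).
Number of paths = 336995946

Inclusion–exclusion. Total paths: C(33, 20) = 573166440. Through P₁: C(21, 12)·C(12, 8) = 145495350. Through P₂: C(24, 14)·C(9, 6) = 164745504. Since P₁ is strictly southwest of P₂, a monotone path through both must visit P₁ then P₂; paths through both = C(21, 12)·C(3, 2)·C(9, 6) = 74070360. Avoid both = 573166440 − 145495350 − 164745504 + 74070360 = 336995946.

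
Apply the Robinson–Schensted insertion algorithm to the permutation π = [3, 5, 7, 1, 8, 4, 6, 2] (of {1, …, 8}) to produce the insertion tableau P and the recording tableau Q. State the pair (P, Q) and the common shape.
P = [1, 2, 6, 8] / [3, 4, 7] / [5];  Q = [1, 2, 3, 5] / [4, 6, 7] / [8];  common shape = (4, 3, 1)

Row-insert the values π_1, π_2, … into P one at a time, bumping the leftmost entry strictly greater than the inserted value down to the next row. The recording tableau Q records, in position (i, j), the step at which that cell was added to P.
  Insert 3 (step 1): P = [3];  Q = [1]
  Insert 5 (step 2): P = [3, 5];  Q = [1, 2]
  Insert 7 (step 3): P = [3, 5, 7];  Q = [1, 2, 3]
  Insert 1 (step 4): P = [1, 5, 7] / [3];  Q = [1, 2, 3] / [4]
  Insert 8 (step 5): P = [1, 5, 7, 8] / [3];  Q = [1, 2, 3, 5] / [4]
  Insert 4 (step 6): P = [1, 4, 7, 8] / [3, 5];  Q = [1, 2, 3, 5] / [4, 6]
  Insert 6 (step 7): P = [1, 4, 6, 8] / [3, 5, 7];  Q = [1, 2, 3, 5] / [4, 6, 7]
  Insert 2 (step 8): P = [1, 2, 6, 8] / [3, 4, 7] / [5];  Q = [1, 2, 3, 5] / [4, 6, 7] / [8]
Final shape: (4, 3, 1).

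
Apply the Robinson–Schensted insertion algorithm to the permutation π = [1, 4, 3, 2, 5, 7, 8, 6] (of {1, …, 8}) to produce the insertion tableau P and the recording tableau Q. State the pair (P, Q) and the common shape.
P = [1, 2, 5, 6, 8] / [3, 7] / [4];  Q = [1, 2, 5, 6, 7] / [3, 8] / [4];  common shape = (5, 2, 1)

Row-insert the values π_1, π_2, … into P one at a time, bumping the leftmost entry strictly greater than the inserted value down to the next row. The recording tableau Q records, in position (i, j), the step at which that cell was added to P.
  Insert 1 (step 1): P = [1];  Q = [1]
  Insert 4 (step 2): P = [1, 4];  Q = [1, 2]
  Insert 3 (step 3): P = [1, 3] / [4];  Q = [1, 2] / [3]
  Insert 2 (step 4): P = [1, 2] / [3] / [4];  Q = [1, 2] / [3] / [4]
  Insert 5 (step 5): P = [1, 2, 5] / [3] / [4];  Q = [1, 2, 5] / [3] / [4]
  Insert 7 (step 6): P = [1, 2, 5, 7] / [3] / [4];  Q = [1, 2, 5, 6] / [3] / [4]
  Insert 8 (step 7): P = [1, 2, 5, 7, 8] / [3] / [4];  Q = [1, 2, 5, 6, 7] / [3] / [4]
  Insert 6 (step 8): P = [1, 2, 5, 6, 8] / [3, 7] / [4];  Q = [1, 2, 5, 6, 7] / [3, 8] / [4]
Final shape: (5, 2, 1).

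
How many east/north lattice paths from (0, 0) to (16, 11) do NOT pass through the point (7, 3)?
Number of paths = 10120695

Total paths from (0, 0) to (16, 11): C(27, 16) = 13037895. Paths through (7, 3): (paths (0, 0) → (7, 3)) × (paths (7, 3) → (16, 11)) = C(10, 7) · C(17, 9) = 120 · 24310 = 2917200. Avoidance count = 13037895 − 2917200 = 10120695.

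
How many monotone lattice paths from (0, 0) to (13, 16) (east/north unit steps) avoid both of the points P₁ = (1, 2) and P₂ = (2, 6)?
Number of paths = 34305507

Inclusion–exclusion. Total paths: C(29, 13) = 67863915. Through P₁: C(3, 1)·C(26, 12) = 28973100. Through P₂: C(8, 2)·C(21, 11) = 9876048. Since P₁ is strictly southwest of P₂, a monotone path through both must visit P₁ then P₂; paths through both = C(3, 1)·C(5, 1)·C(21, 11) = 5290740. Avoid both = 67863915 − 28973100 − 9876048 + 5290740 = 34305507.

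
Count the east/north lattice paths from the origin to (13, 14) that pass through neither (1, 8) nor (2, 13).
Number of paths = 19890612

Inclusion–exclusion. Total paths: C(27, 13) = 20058300. Through P₁: C(9, 1)·C(18, 12) = 167076. Through P₂: C(15, 2)·C(12, 11) = 1260. Since P₁ is strictly southwest of P₂, a monotone path through both must visit P₁ then P₂; paths through both = C(9, 1)·C(6, 1)·C(12, 11) = 648. Avoid both = 20058300 − 167076 − 1260 + 648 = 19890612.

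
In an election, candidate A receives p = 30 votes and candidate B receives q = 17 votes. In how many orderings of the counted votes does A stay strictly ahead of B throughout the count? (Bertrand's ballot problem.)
Strict-lead orderings = 758201178306

Total orderings of the 47 votes with 30 for A: C(47, 30) = 2741188875414. By the Bertrand ballot formula (Cycle Lemma / reflection principle), the number of orderings in which A is strictly ahead of B throughout is (p − q)/(p + q) · C(p + q, p) = (30 − 17)/(30 + 17) · 2741188875414 = 758201178306.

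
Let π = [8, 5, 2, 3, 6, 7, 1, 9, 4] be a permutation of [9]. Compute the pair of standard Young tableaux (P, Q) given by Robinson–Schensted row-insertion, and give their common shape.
P = [1, 3, 4, 7, 9] / [2, 6] / [5] / [8];  Q = [1, 4, 5, 6, 8] / [2, 9] / [3] / [7];  common shape = (5, 2, 1, 1)

Row-insert the values π_1, π_2, … into P one at a time, bumping the leftmost entry strictly greater than the inserted value down to the next row. The recording tableau Q records, in position (i, j), the step at which that cell was added to P.
  Insert 8 (step 1): P = [8];  Q = [1]
  Insert 5 (step 2): P = [5] / [8];  Q = [1] / [2]
  Insert 2 (step 3): P = [2] / [5] / [8];  Q = [1] / [2] / [3]
  Insert 3 (step 4): P = [2, 3] / [5] / [8];  Q = [1, 4] / [2] / [3]
  Insert 6 (step 5): P = [2, 3, 6] / [5] / [8];  Q = [1, 4, 5] / [2] / [3]
  Insert 7 (step 6): P = [2, 3, 6, 7] / [5] / [8];  Q = [1, 4, 5, 6] / [2] / [3]
  Insert 1 (step 7): P = [1, 3, 6, 7] / [2] / [5] / [8];  Q = [1, 4, 5, 6] / [2] / [3] / [7]
  Insert 9 (step 8): P = [1, 3, 6, 7, 9] / [2] / [5] / [8];  Q = [1, 4, 5, 6, 8] / [2] / [3] / [7]
  Insert 4 (step 9): P = [1, 3, 4, 7, 9] / [2, 6] / [5] / [8];  Q = [1, 4, 5, 6, 8] / [2, 9] / [3] / [7]
Final shape: (5, 2, 1, 1).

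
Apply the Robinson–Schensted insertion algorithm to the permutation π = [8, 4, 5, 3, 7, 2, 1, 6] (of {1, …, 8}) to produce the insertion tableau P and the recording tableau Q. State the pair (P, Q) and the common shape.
P = [1, 5, 6] / [2, 7] / [3] / [4] / [8];  Q = [1, 3, 5] / [2, 8] / [4] / [6] / [7];  common shape = (3, 2, 1, 1, 1)

Row-insert the values π_1, π_2, … into P one at a time, bumping the leftmost entry strictly greater than the inserted value down to the next row. The recording tableau Q records, in position (i, j), the step at which that cell was added to P.
  Insert 8 (step 1): P = [8];  Q = [1]
  Insert 4 (step 2): P = [4] / [8];  Q = [1] / [2]
  Insert 5 (step 3): P = [4, 5] / [8];  Q = [1, 3] / [2]
  Insert 3 (step 4): P = [3, 5] / [4] / [8];  Q = [1, 3] / [2] / [4]
  Insert 7 (step 5): P = [3, 5, 7] / [4] / [8];  Q = [1, 3, 5] / [2] / [4]
  Insert 2 (step 6): P = [2, 5, 7] / [3] / [4] / [8];  Q = [1, 3, 5] / [2] / [4] / [6]
  Insert 1 (step 7): P = [1, 5, 7] / [2] / [3] / [4] / [8];  Q = [1, 3, 5] / [2] / [4] / [6] / [7]
  Insert 6 (step 8): P = [1, 5, 6] / [2, 7] / [3] / [4] / [8];  Q = [1, 3, 5] / [2, 8] / [4] / [6] / [7]
Final shape: (3, 2, 1, 1, 1).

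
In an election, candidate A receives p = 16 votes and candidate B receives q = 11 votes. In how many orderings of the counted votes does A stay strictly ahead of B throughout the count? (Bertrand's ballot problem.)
Strict-lead orderings = 2414425

Total orderings of the 27 votes with 16 for A: C(27, 16) = 13037895. By the Bertrand ballot formula (Cycle Lemma / reflection principle), the number of orderings in which A is strictly ahead of B throughout is (p − q)/(p + q) · C(p + q, p) = (16 − 11)/(16 + 11) · 13037895 = 2414425.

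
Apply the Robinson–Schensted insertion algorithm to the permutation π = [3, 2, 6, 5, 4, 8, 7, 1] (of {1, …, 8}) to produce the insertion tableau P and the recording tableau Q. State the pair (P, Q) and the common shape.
P = [1, 4, 7] / [2, 5, 8] / [3] / [6];  Q = [1, 3, 6] / [2, 4, 7] / [5] / [8];  common shape = (3, 3, 1, 1)

Row-insert the values π_1, π_2, … into P one at a time, bumping the leftmost entry strictly greater than the inserted value down to the next row. The recording tableau Q records, in position (i, j), the step at which that cell was added to P.
  Insert 3 (step 1): P = [3];  Q = [1]
  Insert 2 (step 2): P = [2] / [3];  Q = [1] / [2]
  Insert 6 (step 3): P = [2, 6] / [3];  Q = [1, 3] / [2]
  Insert 5 (step 4): P = [2, 5] / [3, 6];  Q = [1, 3] / [2, 4]
  Insert 4 (step 5): P = [2, 4] / [3, 5] / [6];  Q = [1, 3] / [2, 4] / [5]
  Insert 8 (step 6): P = [2, 4, 8] / [3, 5] / [6];  Q = [1, 3, 6] / [2, 4] / [5]
  Insert 7 (step 7): P = [2, 4, 7] / [3, 5, 8] / [6];  Q = [1, 3, 6] / [2, 4, 7] / [5]
  Insert 1 (step 8): P = [1, 4, 7] / [2, 5, 8] / [3] / [6];  Q = [1, 3, 6] / [2, 4, 7] / [5] / [8]
Final shape: (3, 3, 1, 1).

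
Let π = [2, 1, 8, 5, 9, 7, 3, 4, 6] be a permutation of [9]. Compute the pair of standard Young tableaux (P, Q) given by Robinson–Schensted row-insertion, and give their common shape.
P = [1, 3, 4, 6] / [2, 5, 7] / [8, 9];  Q = [1, 3, 5, 9] / [2, 4, 6] / [7, 8];  common shape = (4, 3, 2)

Row-insert the values π_1, π_2, … into P one at a time, bumping the leftmost entry strictly greater than the inserted value down to the next row. The recording tableau Q records, in position (i, j), the step at which that cell was added to P.
  Insert 2 (step 1): P = [2];  Q = [1]
  Insert 1 (step 2): P = [1] / [2];  Q = [1] / [2]
  Insert 8 (step 3): P = [1, 8] / [2];  Q = [1, 3] / [2]
  Insert 5 (step 4): P = [1, 5] / [2, 8];  Q = [1, 3] / [2, 4]
  Insert 9 (step 5): P = [1, 5, 9] / [2, 8];  Q = [1, 3, 5] / [2, 4]
  Insert 7 (step 6): P = [1, 5, 7] / [2, 8, 9];  Q = [1, 3, 5] / [2, 4, 6]
  Insert 3 (step 7): P = [1, 3, 7] / [2, 5, 9] / [8];  Q = [1, 3, 5] / [2, 4, 6] / [7]
  Insert 4 (step 8): P = [1, 3, 4] / [2, 5, 7] / [8, 9];  Q = [1, 3, 5] / [2, 4, 6] / [7, 8]
  Insert 6 (step 9): P = [1, 3, 4, 6] / [2, 5, 7] / [8, 9];  Q = [1, 3, 5, 9] / [2, 4, 6] / [7, 8]
Final shape: (4, 3, 2).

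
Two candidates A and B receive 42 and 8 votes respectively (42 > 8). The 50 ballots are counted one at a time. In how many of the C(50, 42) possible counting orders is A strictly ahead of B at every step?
Strict-lead orderings = 365077482

Total orderings of the 50 votes with 42 for A: C(50, 42) = 536878650. By the Bertrand ballot formula (Cycle Lemma / reflection principle), the number of orderings in which A is strictly ahead of B throughout is (p − q)/(p + q) · C(p + q, p) = (42 − 8)/(42 + 8) · 536878650 = 365077482.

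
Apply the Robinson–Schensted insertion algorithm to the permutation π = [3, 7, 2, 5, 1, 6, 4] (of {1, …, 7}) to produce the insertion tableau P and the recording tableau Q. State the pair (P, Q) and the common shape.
P = [1, 4, 6] / [2, 5] / [3, 7];  Q = [1, 2, 6] / [3, 4] / [5, 7];  common shape = (3, 2, 2)

Row-insert the values π_1, π_2, … into P one at a time, bumping the leftmost entry strictly greater than the inserted value down to the next row. The recording tableau Q records, in position (i, j), the step at which that cell was added to P.
  Insert 3 (step 1): P = [3];  Q = [1]
  Insert 7 (step 2): P = [3, 7];  Q = [1, 2]
  Insert 2 (step 3): P = [2, 7] / [3];  Q = [1, 2] / [3]
  Insert 5 (step 4): P = [2, 5] / [3, 7];  Q = [1, 2] / [3, 4]
  Insert 1 (step 5): P = [1, 5] / [2, 7] / [3];  Q = [1, 2] / [3, 4] / [5]
  Insert 6 (step 6): P = [1, 5, 6] / [2, 7] / [3];  Q = [1, 2, 6] / [3, 4] / [5]
  Insert 4 (step 7): P = [1, 4, 6] / [2, 5] / [3, 7];  Q = [1, 2, 6] / [3, 4] / [5, 7]
Final shape: (3, 2, 2).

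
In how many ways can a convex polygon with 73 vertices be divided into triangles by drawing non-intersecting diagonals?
C_71 = 5175569924646105559418940193995065716350

These polygon triangulations are counted by the Catalan number C_n = (1/(n + 1)) · C(2n, n). For n = 71: C_71 = (1/72) · C(142, 71) = 372641034574519600278163693967644731577200/72 = 5175569924646105559418940193995065716350.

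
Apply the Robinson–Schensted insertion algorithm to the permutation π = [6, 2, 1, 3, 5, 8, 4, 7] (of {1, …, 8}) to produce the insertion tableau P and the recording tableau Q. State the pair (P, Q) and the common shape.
P = [1, 3, 4, 7] / [2, 5, 8] / [6];  Q = [1, 4, 5, 6] / [2, 7, 8] / [3];  common shape = (4, 3, 1)

Row-insert the values π_1, π_2, … into P one at a time, bumping the leftmost entry strictly greater than the inserted value down to the next row. The recording tableau Q records, in position (i, j), the step at which that cell was added to P.
  Insert 6 (step 1): P = [6];  Q = [1]
  Insert 2 (step 2): P = [2] / [6];  Q = [1] / [2]
  Insert 1 (step 3): P = [1] / [2] / [6];  Q = [1] / [2] / [3]
  Insert 3 (step 4): P = [1, 3] / [2] / [6];  Q = [1, 4] / [2] / [3]
  Insert 5 (step 5): P = [1, 3, 5] / [2] / [6];  Q = [1, 4, 5] / [2] / [3]
  Insert 8 (step 6): P = [1, 3, 5, 8] / [2] / [6];  Q = [1, 4, 5, 6] / [2] / [3]
  Insert 4 (step 7): P = [1, 3, 4, 8] / [2, 5] / [6];  Q = [1, 4, 5, 6] / [2, 7] / [3]
  Insert 7 (step 8): P = [1, 3, 4, 7] / [2, 5, 8] / [6];  Q = [1, 4, 5, 6] / [2, 7, 8] / [3]
Final shape: (4, 3, 1).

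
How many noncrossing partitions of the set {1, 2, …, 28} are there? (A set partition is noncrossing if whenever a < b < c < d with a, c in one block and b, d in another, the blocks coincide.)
C_28 = 263747951750360

These noncrossing partitions are counted by the Catalan number C_n = (1/(n + 1)) · C(2n, n). For n = 28: C_28 = (1/29) · C(56, 28) = 7648690600760440/29 = 263747951750360.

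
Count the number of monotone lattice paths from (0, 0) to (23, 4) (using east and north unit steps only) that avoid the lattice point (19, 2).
Number of paths = 14400

Total paths from (0, 0) to (23, 4): C(27, 23) = 17550. Paths through (19, 2): (paths (0, 0) → (19, 2)) × (paths (19, 2) → (23, 4)) = C(21, 19) · C(6, 4) = 210 · 15 = 3150. Avoidance count = 17550 − 3150 = 14400.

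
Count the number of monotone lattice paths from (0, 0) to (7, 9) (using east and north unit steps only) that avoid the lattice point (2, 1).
Number of paths = 7579

Total paths from (0, 0) to (7, 9): C(16, 7) = 11440. Paths through (2, 1): (paths (0, 0) → (2, 1)) × (paths (2, 1) → (7, 9)) = C(3, 2) · C(13, 5) = 3 · 1287 = 3861. Avoidance count = 11440 − 3861 = 7579.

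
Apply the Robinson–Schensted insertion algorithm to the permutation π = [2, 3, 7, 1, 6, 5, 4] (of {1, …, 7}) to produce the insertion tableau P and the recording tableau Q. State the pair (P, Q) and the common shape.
P = [1, 3, 4] / [2, 5] / [6] / [7];  Q = [1, 2, 3] / [4, 5] / [6] / [7];  common shape = (3, 2, 1, 1)

Row-insert the values π_1, π_2, … into P one at a time, bumping the leftmost entry strictly greater than the inserted value down to the next row. The recording tableau Q records, in position (i, j), the step at which that cell was added to P.
  Insert 2 (step 1): P = [2];  Q = [1]
  Insert 3 (step 2): P = [2, 3];  Q = [1, 2]
  Insert 7 (step 3): P = [2, 3, 7];  Q = [1, 2, 3]
  Insert 1 (step 4): P = [1, 3, 7] / [2];  Q = [1, 2, 3] / [4]
  Insert 6 (step 5): P = [1, 3, 6] / [2, 7];  Q = [1, 2, 3] / [4, 5]
  Insert 5 (step 6): P = [1, 3, 5] / [2, 6] / [7];  Q = [1, 2, 3] / [4, 5] / [6]
  Insert 4 (step 7): P = [1, 3, 4] / [2, 5] / [6] / [7];  Q = [1, 2, 3] / [4, 5] / [6] / [7]
Final shape: (3, 2, 1, 1).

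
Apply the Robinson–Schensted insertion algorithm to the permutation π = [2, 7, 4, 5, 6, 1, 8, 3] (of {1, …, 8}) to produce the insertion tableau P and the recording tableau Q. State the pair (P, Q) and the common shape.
P = [1, 3, 5, 6, 8] / [2, 4] / [7];  Q = [1, 2, 4, 5, 7] / [3, 8] / [6];  common shape = (5, 2, 1)

Row-insert the values π_1, π_2, … into P one at a time, bumping the leftmost entry strictly greater than the inserted value down to the next row. The recording tableau Q records, in position (i, j), the step at which that cell was added to P.
  Insert 2 (step 1): P = [2];  Q = [1]
  Insert 7 (step 2): P = [2, 7];  Q = [1, 2]
  Insert 4 (step 3): P = [2, 4] / [7];  Q = [1, 2] / [3]
  Insert 5 (step 4): P = [2, 4, 5] / [7];  Q = [1, 2, 4] / [3]
  Insert 6 (step 5): P = [2, 4, 5, 6] / [7];  Q = [1, 2, 4, 5] / [3]
  Insert 1 (step 6): P = [1, 4, 5, 6] / [2] / [7];  Q = [1, 2, 4, 5] / [3] / [6]
  Insert 8 (step 7): P = [1, 4, 5, 6, 8] / [2] / [7];  Q = [1, 2, 4, 5, 7] / [3] / [6]
  Insert 3 (step 8): P = [1, 3, 5, 6, 8] / [2, 4] / [7];  Q = [1, 2, 4, 5, 7] / [3, 8] / [6]
Final shape: (5, 2, 1).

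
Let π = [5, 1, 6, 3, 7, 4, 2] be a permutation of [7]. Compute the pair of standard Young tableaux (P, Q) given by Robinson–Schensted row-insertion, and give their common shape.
P = [1, 2, 4] / [3, 6, 7] / [5];  Q = [1, 3, 5] / [2, 4, 6] / [7];  common shape = (3, 3, 1)

Row-insert the values π_1, π_2, … into P one at a time, bumping the leftmost entry strictly greater than the inserted value down to the next row. The recording tableau Q records, in position (i, j), the step at which that cell was added to P.
  Insert 5 (step 1): P = [5];  Q = [1]
  Insert 1 (step 2): P = [1] / [5];  Q = [1] / [2]
  Insert 6 (step 3): P = [1, 6] / [5];  Q = [1, 3] / [2]
  Insert 3 (step 4): P = [1, 3] / [5, 6];  Q = [1, 3] / [2, 4]
  Insert 7 (step 5): P = [1, 3, 7] / [5, 6];  Q = [1, 3, 5] / [2, 4]
  Insert 4 (step 6): P = [1, 3, 4] / [5, 6, 7];  Q = [1, 3, 5] / [2, 4, 6]
  Insert 2 (step 7): P = [1, 2, 4] / [3, 6, 7] / [5];  Q = [1, 3, 5] / [2, 4, 6] / [7]
Final shape: (3, 3, 1).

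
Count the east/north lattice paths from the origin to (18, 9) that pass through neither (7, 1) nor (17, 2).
Number of paths = 4081505

Inclusion–exclusion. Total paths: C(27, 18) = 4686825. Through P₁: C(8, 7)·C(19, 11) = 604656. Through P₂: C(19, 17)·C(8, 1) = 1368. Since P₁ is strictly southwest of P₂, a monotone path through both must visit P₁ then P₂; paths through both = C(8, 7)·C(11, 10)·C(8, 1) = 704. Avoid both = 4686825 − 604656 − 1368 + 704 = 4081505.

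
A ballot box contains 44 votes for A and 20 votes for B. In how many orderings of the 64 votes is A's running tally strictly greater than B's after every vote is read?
Strict-lead orderings = 7357397168494170

Total orderings of the 64 votes with 44 for A: C(64, 44) = 19619725782651120. By the Bertrand ballot formula (Cycle Lemma / reflection principle), the number of orderings in which A is strictly ahead of B throughout is (p − q)/(p + q) · C(p + q, p) = (44 − 20)/(44 + 20) · 19619725782651120 = 7357397168494170.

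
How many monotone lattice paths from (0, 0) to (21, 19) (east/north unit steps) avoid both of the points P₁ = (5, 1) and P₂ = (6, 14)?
Number of paths = 117459007116

Inclusion–exclusion. Total paths: C(40, 21) = 131282408400. Through P₁: C(6, 5)·C(34, 16) = 13223768580. Through P₂: C(20, 6)·C(20, 15) = 600935040. Since P₁ is strictly southwest of P₂, a monotone path through both must visit P₁ then P₂; paths through both = C(6, 5)·C(14, 1)·C(20, 15) = 1302336. Avoid both = 131282408400 − 13223768580 − 600935040 + 1302336 = 117459007116.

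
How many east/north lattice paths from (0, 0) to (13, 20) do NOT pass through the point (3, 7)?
Number of paths = 435878520

Total paths from (0, 0) to (13, 20): C(33, 13) = 573166440. Paths through (3, 7): (paths (0, 0) → (3, 7)) × (paths (3, 7) → (13, 20)) = C(10, 3) · C(23, 10) = 120 · 1144066 = 137287920. Avoidance count = 573166440 − 137287920 = 435878520.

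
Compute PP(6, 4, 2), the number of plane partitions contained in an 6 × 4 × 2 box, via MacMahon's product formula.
PP(6, 4, 2) = 13860

Evaluate the triple product over i = 1..6, j = 1..4, k = 1..2. The factors are (2/1) · (3/2) · (3/2) · (4/3) · (4/3) · (5/4) · (5/4) · (6/5) · … (48 factors total). The numerators and denominators telescope so the product is an integer; carrying out the multiplication exactly gives PP(6, 4, 2) = 13860.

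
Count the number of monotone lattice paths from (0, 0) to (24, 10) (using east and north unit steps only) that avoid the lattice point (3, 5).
Number of paths = 127444460

Total paths from (0, 0) to (24, 10): C(34, 24) = 131128140. Paths through (3, 5): (paths (0, 0) → (3, 5)) × (paths (3, 5) → (24, 10)) = C(8, 3) · C(26, 21) = 56 · 65780 = 3683680. Avoidance count = 131128140 − 3683680 = 127444460.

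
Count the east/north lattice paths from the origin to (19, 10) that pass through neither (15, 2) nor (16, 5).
Number of paths = 18853610

Inclusion–exclusion. Total paths: C(29, 19) = 20030010. Through P₁: C(17, 15)·C(12, 4) = 67320. Through P₂: C(21, 16)·C(8, 3) = 1139544. Since P₁ is strictly southwest of P₂, a monotone path through both must visit P₁ then P₂; paths through both = C(17, 15)·C(4, 1)·C(8, 3) = 30464. Avoid both = 20030010 − 67320 − 1139544 + 30464 = 18853610.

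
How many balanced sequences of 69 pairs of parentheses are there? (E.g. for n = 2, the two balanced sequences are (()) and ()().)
C_69 = 337485502510215975556783793455058624700

These balanced parentheses are counted by the Catalan number C_n = (1/(n + 1)) · C(2n, n). For n = 69: C_69 = (1/70) · C(138, 69) = 23623985175715118288974865541854103729000/70 = 337485502510215975556783793455058624700.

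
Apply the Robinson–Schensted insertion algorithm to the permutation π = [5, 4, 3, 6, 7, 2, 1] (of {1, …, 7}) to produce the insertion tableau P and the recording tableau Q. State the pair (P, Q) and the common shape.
P = [1, 6, 7] / [2] / [3] / [4] / [5];  Q = [1, 4, 5] / [2] / [3] / [6] / [7];  common shape = (3, 1, 1, 1, 1)

Row-insert the values π_1, π_2, … into P one at a time, bumping the leftmost entry strictly greater than the inserted value down to the next row. The recording tableau Q records, in position (i, j), the step at which that cell was added to P.
  Insert 5 (step 1): P = [5];  Q = [1]
  Insert 4 (step 2): P = [4] / [5];  Q = [1] / [2]
  Insert 3 (step 3): P = [3] / [4] / [5];  Q = [1] / [2] / [3]
  Insert 6 (step 4): P = [3, 6] / [4] / [5];  Q = [1, 4] / [2] / [3]
  Insert 7 (step 5): P = [3, 6, 7] / [4] / [5];  Q = [1, 4, 5] / [2] / [3]
  Insert 2 (step 6): P = [2, 6, 7] / [3] / [4] / [5];  Q = [1, 4, 5] / [2] / [3] / [6]
  Insert 1 (step 7): P = [1, 6, 7] / [2] / [3] / [4] / [5];  Q = [1, 4, 5] / [2] / [3] / [6] / [7]
Final shape: (3, 1, 1, 1, 1).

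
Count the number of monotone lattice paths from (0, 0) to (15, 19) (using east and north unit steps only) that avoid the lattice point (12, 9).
Number of paths = 1771903540

Total paths from (0, 0) to (15, 19): C(34, 15) = 1855967520. Paths through (12, 9): (paths (0, 0) → (12, 9)) × (paths (12, 9) → (15, 19)) = C(21, 12) · C(13, 3) = 293930 · 286 = 84063980. Avoidance count = 1855967520 − 84063980 = 1771903540.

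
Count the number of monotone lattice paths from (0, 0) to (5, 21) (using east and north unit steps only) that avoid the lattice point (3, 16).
Number of paths = 45431

Total paths from (0, 0) to (5, 21): C(26, 5) = 65780. Paths through (3, 16): (paths (0, 0) → (3, 16)) × (paths (3, 16) → (5, 21)) = C(19, 3) · C(7, 2) = 969 · 21 = 20349. Avoidance count = 65780 − 20349 = 45431.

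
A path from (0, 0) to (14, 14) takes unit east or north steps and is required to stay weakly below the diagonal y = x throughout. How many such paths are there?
Number of paths = 2674440

By the reflection principle (André's argument), the number of monotone paths to (14, 14) with n ≤ m that never go above y = x is C(28, 14) − C(28, 15) = 40116600 − 37442160 = 2674440.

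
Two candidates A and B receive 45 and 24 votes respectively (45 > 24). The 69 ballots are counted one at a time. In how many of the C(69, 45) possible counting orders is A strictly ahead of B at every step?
Strict-lead orderings = 701713235902693560

Total orderings of the 69 votes with 45 for A: C(69, 45) = 2305629203680278840. By the Bertrand ballot formula (Cycle Lemma / reflection principle), the number of orderings in which A is strictly ahead of B throughout is (p − q)/(p + q) · C(p + q, p) = (45 − 24)/(45 + 24) · 2305629203680278840 = 701713235902693560.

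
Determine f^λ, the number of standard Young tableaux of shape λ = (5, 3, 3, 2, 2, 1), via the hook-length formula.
# SYT of shape (5, 3, 3, 2, 2, 1) = 648648

Hook-length formula: f^λ = n! / Π hook(c), product over all cells c of the Young diagram. For λ = (5, 3, 3, 2, 2, 1), n = 16 boxes. Hook lengths by row (left-to-right, top-to-bottom): [10, 8, 5, 2, 1]; [7, 5, 2]; [6, 4, 1]; [4, 2]; [3, 1]; [1]. Product of hooks = 32256000. So f^λ = 16! / 32256000 = 20922789888000 / 32256000 = 648648.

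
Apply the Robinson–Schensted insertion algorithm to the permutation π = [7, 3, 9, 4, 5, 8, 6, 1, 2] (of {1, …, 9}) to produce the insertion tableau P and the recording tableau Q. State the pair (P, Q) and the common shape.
P = [1, 2, 5, 6] / [3, 4] / [7, 8] / [9];  Q = [1, 3, 5, 6] / [2, 4] / [7, 9] / [8];  common shape = (4, 2, 2, 1)

Row-insert the values π_1, π_2, … into P one at a time, bumping the leftmost entry strictly greater than the inserted value down to the next row. The recording tableau Q records, in position (i, j), the step at which that cell was added to P.
  Insert 7 (step 1): P = [7];  Q = [1]
  Insert 3 (step 2): P = [3] / [7];  Q = [1] / [2]
  Insert 9 (step 3): P = [3, 9] / [7];  Q = [1, 3] / [2]
  Insert 4 (step 4): P = [3, 4] / [7, 9];  Q = [1, 3] / [2, 4]
  Insert 5 (step 5): P = [3, 4, 5] / [7, 9];  Q = [1, 3, 5] / [2, 4]
  Insert 8 (step 6): P = [3, 4, 5, 8] / [7, 9];  Q = [1, 3, 5, 6] / [2, 4]
  Insert 6 (step 7): P = [3, 4, 5, 6] / [7, 8] / [9];  Q = [1, 3, 5, 6] / [2, 4] / [7]
  Insert 1 (step 8): P = [1, 4, 5, 6] / [3, 8] / [7] / [9];  Q = [1, 3, 5, 6] / [2, 4] / [7] / [8]
  Insert 2 (step 9): P = [1, 2, 5, 6] / [3, 4] / [7, 8] / [9];  Q = [1, 3, 5, 6] / [2, 4] / [7, 9] / [8]
Final shape: (4, 2, 2, 1).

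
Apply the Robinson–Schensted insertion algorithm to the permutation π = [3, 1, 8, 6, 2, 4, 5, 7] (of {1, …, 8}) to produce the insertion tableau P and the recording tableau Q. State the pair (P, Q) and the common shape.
P = [1, 2, 4, 5, 7] / [3, 6] / [8];  Q = [1, 3, 6, 7, 8] / [2, 4] / [5];  common shape = (5, 2, 1)

Row-insert the values π_1, π_2, … into P one at a time, bumping the leftmost entry strictly greater than the inserted value down to the next row. The recording tableau Q records, in position (i, j), the step at which that cell was added to P.
  Insert 3 (step 1): P = [3];  Q = [1]
  Insert 1 (step 2): P = [1] / [3];  Q = [1] / [2]
  Insert 8 (step 3): P = [1, 8] / [3];  Q = [1, 3] / [2]
  Insert 6 (step 4): P = [1, 6] / [3, 8];  Q = [1, 3] / [2, 4]
  Insert 2 (step 5): P = [1, 2] / [3, 6] / [8];  Q = [1, 3] / [2, 4] / [5]
  Insert 4 (step 6): P = [1, 2, 4] / [3, 6] / [8];  Q = [1, 3, 6] / [2, 4] / [5]
  Insert 5 (step 7): P = [1, 2, 4, 5] / [3, 6] / [8];  Q = [1, 3, 6, 7] / [2, 4] / [5]
  Insert 7 (step 8): P = [1, 2, 4, 5, 7] / [3, 6] / [8];  Q = [1, 3, 6, 7, 8] / [2, 4] / [5]
Final shape: (5, 2, 1).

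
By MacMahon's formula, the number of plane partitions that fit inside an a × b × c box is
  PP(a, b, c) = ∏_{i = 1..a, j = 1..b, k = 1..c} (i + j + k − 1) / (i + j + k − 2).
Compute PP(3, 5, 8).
PP(3, 5, 8) = 61408347

Evaluate the triple product over i = 1..3, j = 1..5, k = 1..8. The factors are (2/1) · (3/2) · (4/3) · (5/4) · (6/5) · (7/6) · (8/7) · (9/8) · … (120 factors total). The numerators and denominators telescope so the product is an integer; carrying out the multiplication exactly gives PP(3, 5, 8) = 61408347.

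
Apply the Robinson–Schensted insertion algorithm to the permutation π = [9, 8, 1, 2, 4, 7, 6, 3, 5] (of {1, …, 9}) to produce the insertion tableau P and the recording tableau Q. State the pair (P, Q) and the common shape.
P = [1, 2, 3, 5] / [4, 6] / [7] / [8] / [9];  Q = [1, 4, 5, 6] / [2, 9] / [3] / [7] / [8];  common shape = (4, 2, 1, 1, 1)

Row-insert the values π_1, π_2, … into P one at a time, bumping the leftmost entry strictly greater than the inserted value down to the next row. The recording tableau Q records, in position (i, j), the step at which that cell was added to P.
  Insert 9 (step 1): P = [9];  Q = [1]
  Insert 8 (step 2): P = [8] / [9];  Q = [1] / [2]
  Insert 1 (step 3): P = [1] / [8] / [9];  Q = [1] / [2] / [3]
  Insert 2 (step 4): P = [1, 2] / [8] / [9];  Q = [1, 4] / [2] / [3]
  Insert 4 (step 5): P = [1, 2, 4] / [8] / [9];  Q = [1, 4, 5] / [2] / [3]
  Insert 7 (step 6): P = [1, 2, 4, 7] / [8] / [9];  Q = [1, 4, 5, 6] / [2] / [3]
  Insert 6 (step 7): P = [1, 2, 4, 6] / [7] / [8] / [9];  Q = [1, 4, 5, 6] / [2] / [3] / [7]
  Insert 3 (step 8): P = [1, 2, 3, 6] / [4] / [7] / [8] / [9];  Q = [1, 4, 5, 6] / [2] / [3] / [7] / [8]
  Insert 5 (step 9): P = [1, 2, 3, 5] / [4, 6] / [7] / [8] / [9];  Q = [1, 4, 5, 6] / [2, 9] / [3] / [7] / [8]
Final shape: (4, 2, 1, 1, 1).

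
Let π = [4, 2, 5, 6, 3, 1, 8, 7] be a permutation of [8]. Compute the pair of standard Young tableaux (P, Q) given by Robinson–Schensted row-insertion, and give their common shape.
P = [1, 3, 6, 7] / [2, 5, 8] / [4];  Q = [1, 3, 4, 7] / [2, 5, 8] / [6];  common shape = (4, 3, 1)

Row-insert the values π_1, π_2, … into P one at a time, bumping the leftmost entry strictly greater than the inserted value down to the next row. The recording tableau Q records, in position (i, j), the step at which that cell was added to P.
  Insert 4 (step 1): P = [4];  Q = [1]
  Insert 2 (step 2): P = [2] / [4];  Q = [1] / [2]
  Insert 5 (step 3): P = [2, 5] / [4];  Q = [1, 3] / [2]
  Insert 6 (step 4): P = [2, 5, 6] / [4];  Q = [1, 3, 4] / [2]
  Insert 3 (step 5): P = [2, 3, 6] / [4, 5];  Q = [1, 3, 4] / [2, 5]
  Insert 1 (step 6): P = [1, 3, 6] / [2, 5] / [4];  Q = [1, 3, 4] / [2, 5] / [6]
  Insert 8 (step 7): P = [1, 3, 6, 8] / [2, 5] / [4];  Q = [1, 3, 4, 7] / [2, 5] / [6]
  Insert 7 (step 8): P = [1, 3, 6, 7] / [2, 5, 8] / [4];  Q = [1, 3, 4, 7] / [2, 5, 8] / [6]
Final shape: (4, 3, 1).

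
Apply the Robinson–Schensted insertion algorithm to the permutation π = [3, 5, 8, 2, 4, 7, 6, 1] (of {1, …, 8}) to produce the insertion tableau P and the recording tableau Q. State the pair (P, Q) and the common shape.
P = [1, 4, 6] / [2, 5, 7] / [3] / [8];  Q = [1, 2, 3] / [4, 5, 6] / [7] / [8];  common shape = (3, 3, 1, 1)

Row-insert the values π_1, π_2, … into P one at a time, bumping the leftmost entry strictly greater than the inserted value down to the next row. The recording tableau Q records, in position (i, j), the step at which that cell was added to P.
  Insert 3 (step 1): P = [3];  Q = [1]
  Insert 5 (step 2): P = [3, 5];  Q = [1, 2]
  Insert 8 (step 3): P = [3, 5, 8];  Q = [1, 2, 3]
  Insert 2 (step 4): P = [2, 5, 8] / [3];  Q = [1, 2, 3] / [4]
  Insert 4 (step 5): P = [2, 4, 8] / [3, 5];  Q = [1, 2, 3] / [4, 5]
  Insert 7 (step 6): P = [2, 4, 7] / [3, 5, 8];  Q = [1, 2, 3] / [4, 5, 6]
  Insert 6 (step 7): P = [2, 4, 6] / [3, 5, 7] / [8];  Q = [1, 2, 3] / [4, 5, 6] / [7]
  Insert 1 (step 8): P = [1, 4, 6] / [2, 5, 7] / [3] / [8];  Q = [1, 2, 3] / [4, 5, 6] / [7] / [8]
Final shape: (3, 3, 1, 1).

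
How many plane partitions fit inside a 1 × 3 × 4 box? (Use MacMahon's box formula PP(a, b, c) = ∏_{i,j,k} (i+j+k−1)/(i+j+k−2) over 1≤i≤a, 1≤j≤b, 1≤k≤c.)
PP(1, 3, 4) = 35

Evaluate the triple product over i = 1..1, j = 1..3, k = 1..4. The factors are (2/1) · (3/2) · (4/3) · (5/4) · (3/2) · (4/3) · (5/4) · (6/5) · … (12 factors total). The numerators and denominators telescope so the product is an integer; carrying out the multiplication exactly gives PP(1, 3, 4) = 35.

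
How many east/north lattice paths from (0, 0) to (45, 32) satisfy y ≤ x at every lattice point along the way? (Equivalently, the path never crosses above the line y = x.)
Number of paths = 1403791593450259822270

By the reflection principle (André's argument), the number of monotone paths to (45, 32) with n ≤ m that never go above y = x is C(77, 45) − C(77, 46) = 4612458092765139416030 − 3208666499314879593760 = 1403791593450259822270.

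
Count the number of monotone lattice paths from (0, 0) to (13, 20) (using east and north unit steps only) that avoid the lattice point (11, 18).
Number of paths = 365582700

Total paths from (0, 0) to (13, 20): C(33, 13) = 573166440. Paths through (11, 18): (paths (0, 0) → (11, 18)) × (paths (11, 18) → (13, 20)) = C(29, 11) · C(4, 2) = 34597290 · 6 = 207583740. Avoidance count = 573166440 − 207583740 = 365582700.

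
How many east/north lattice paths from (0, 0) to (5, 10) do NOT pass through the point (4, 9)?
Number of paths = 1573

Total paths from (0, 0) to (5, 10): C(15, 5) = 3003. Paths through (4, 9): (paths (0, 0) → (4, 9)) × (paths (4, 9) → (5, 10)) = C(13, 4) · C(2, 1) = 715 · 2 = 1430. Avoidance count = 3003 − 1430 = 1573.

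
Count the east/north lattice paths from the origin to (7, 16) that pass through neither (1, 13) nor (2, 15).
Number of paths = 243417

Inclusion–exclusion. Total paths: C(23, 7) = 245157. Through P₁: C(14, 1)·C(9, 6) = 1176. Through P₂: C(17, 2)·C(6, 5) = 816. Since P₁ is strictly southwest of P₂, a monotone path through both must visit P₁ then P₂; paths through both = C(14, 1)·C(3, 1)·C(6, 5) = 252. Avoid both = 245157 − 1176 − 816 + 252 = 243417.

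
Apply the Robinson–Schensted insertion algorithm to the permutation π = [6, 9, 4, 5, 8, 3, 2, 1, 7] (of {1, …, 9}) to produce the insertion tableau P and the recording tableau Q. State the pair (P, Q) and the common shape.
P = [1, 5, 7] / [2, 8] / [3, 9] / [4] / [6];  Q = [1, 2, 5] / [3, 4] / [6, 9] / [7] / [8];  common shape = (3, 2, 2, 1, 1)

Row-insert the values π_1, π_2, … into P one at a time, bumping the leftmost entry strictly greater than the inserted value down to the next row. The recording tableau Q records, in position (i, j), the step at which that cell was added to P.
  Insert 6 (step 1): P = [6];  Q = [1]
  Insert 9 (step 2): P = [6, 9];  Q = [1, 2]
  Insert 4 (step 3): P = [4, 9] / [6];  Q = [1, 2] / [3]
  Insert 5 (step 4): P = [4, 5] / [6, 9];  Q = [1, 2] / [3, 4]
  Insert 8 (step 5): P = [4, 5, 8] / [6, 9];  Q = [1, 2, 5] / [3, 4]
  Insert 3 (step 6): P = [3, 5, 8] / [4, 9] / [6];  Q = [1, 2, 5] / [3, 4] / [6]
  Insert 2 (step 7): P = [2, 5, 8] / [3, 9] / [4] / [6];  Q = [1, 2, 5] / [3, 4] / [6] / [7]
  Insert 1 (step 8): P = [1, 5, 8] / [2, 9] / [3] / [4] / [6];  Q = [1, 2, 5] / [3, 4] / [6] / [7] / [8]
  Insert 7 (step 9): P = [1, 5, 7] / [2, 8] / [3, 9] / [4] / [6];  Q = [1, 2, 5] / [3, 4] / [6, 9] / [7] / [8]
Final shape: (3, 2, 2, 1, 1).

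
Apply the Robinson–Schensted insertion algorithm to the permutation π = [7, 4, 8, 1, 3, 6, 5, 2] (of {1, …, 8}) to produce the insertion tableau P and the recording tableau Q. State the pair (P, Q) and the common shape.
P = [1, 2, 5] / [3, 6] / [4, 8] / [7];  Q = [1, 3, 6] / [2, 5] / [4, 7] / [8];  common shape = (3, 2, 2, 1)

Row-insert the values π_1, π_2, … into P one at a time, bumping the leftmost entry strictly greater than the inserted value down to the next row. The recording tableau Q records, in position (i, j), the step at which that cell was added to P.
  Insert 7 (step 1): P = [7];  Q = [1]
  Insert 4 (step 2): P = [4] / [7];  Q = [1] / [2]
  Insert 8 (step 3): P = [4, 8] / [7];  Q = [1, 3] / [2]
  Insert 1 (step 4): P = [1, 8] / [4] / [7];  Q = [1, 3] / [2] / [4]
  Insert 3 (step 5): P = [1, 3] / [4, 8] / [7];  Q = [1, 3] / [2, 5] / [4]
  Insert 6 (step 6): P = [1, 3, 6] / [4, 8] / [7];  Q = [1, 3, 6] / [2, 5] / [4]
  Insert 5 (step 7): P = [1, 3, 5] / [4, 6] / [7, 8];  Q = [1, 3, 6] / [2, 5] / [4, 7]
  Insert 2 (step 8): P = [1, 2, 5] / [3, 6] / [4, 8] / [7];  Q = [1, 3, 6] / [2, 5] / [4, 7] / [8]
Final shape: (3, 2, 2, 1).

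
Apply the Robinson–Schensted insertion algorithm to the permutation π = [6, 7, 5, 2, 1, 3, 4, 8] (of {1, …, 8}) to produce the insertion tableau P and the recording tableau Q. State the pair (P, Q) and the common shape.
P = [1, 3, 4, 8] / [2, 7] / [5] / [6];  Q = [1, 2, 7, 8] / [3, 6] / [4] / [5];  common shape = (4, 2, 1, 1)

Row-insert the values π_1, π_2, … into P one at a time, bumping the leftmost entry strictly greater than the inserted value down to the next row. The recording tableau Q records, in position (i, j), the step at which that cell was added to P.
  Insert 6 (step 1): P = [6];  Q = [1]
  Insert 7 (step 2): P = [6, 7];  Q = [1, 2]
  Insert 5 (step 3): P = [5, 7] / [6];  Q = [1, 2] / [3]
  Insert 2 (step 4): P = [2, 7] / [5] / [6];  Q = [1, 2] / [3] / [4]
  Insert 1 (step 5): P = [1, 7] / [2] / [5] / [6];  Q = [1, 2] / [3] / [4] / [5]
  Insert 3 (step 6): P = [1, 3] / [2, 7] / [5] / [6];  Q = [1, 2] / [3, 6] / [4] / [5]
  Insert 4 (step 7): P = [1, 3, 4] / [2, 7] / [5] / [6];  Q = [1, 2, 7] / [3, 6] / [4] / [5]
  Insert 8 (step 8): P = [1, 3, 4, 8] / [2, 7] / [5] / [6];  Q = [1, 2, 7, 8] / [3, 6] / [4] / [5]
Final shape: (4, 2, 1, 1).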